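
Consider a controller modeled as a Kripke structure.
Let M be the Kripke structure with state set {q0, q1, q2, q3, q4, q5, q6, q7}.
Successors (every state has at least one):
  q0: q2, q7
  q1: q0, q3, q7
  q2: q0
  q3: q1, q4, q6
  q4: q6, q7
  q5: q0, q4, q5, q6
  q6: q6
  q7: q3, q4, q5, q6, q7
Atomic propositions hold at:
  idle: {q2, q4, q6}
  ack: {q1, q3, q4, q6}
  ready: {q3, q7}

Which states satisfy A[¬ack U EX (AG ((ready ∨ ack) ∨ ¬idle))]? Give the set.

Sat(¬ack) = {q0, q2, q5, q7}
Sat(ready ∨ ack) = {q1, q3, q4, q6, q7}
Sat(¬idle) = {q0, q1, q3, q5, q7}
Sat((ready ∨ ack) ∨ ¬idle) = {q0, q1, q3, q4, q5, q6, q7}
AG ((ready ∨ ack) ∨ ¬idle): greatest fixpoint, start Z0 = {q0, q1, q3, q4, q5, q6, q7}, keep only states in Sat with every successor in Z. Z1 = {q1, q3, q4, q5, q6, q7}; Z2 = {q3, q4, q6, q7}; Z3 = {q4, q6}; Z4 = {q6}; fixed.
Sat(AG ((ready ∨ ack) ∨ ¬idle)) = {q6}
Sat(EX (AG ((ready ∨ ack) ∨ ¬idle))) = {s : some successor in {q6}} = {q3, q4, q5, q6, q7}
A[¬ack U EX (AG ((ready ∨ ack) ∨ ¬idle))]: least fixpoint, start Z0 = Sat(EX (AG ((ready ∨ ack) ∨ ¬idle))) = {q3, q4, q5, q6, q7}, add states in Sat(¬ack) with every successor in Z. Already a fixed point.
Sat(A[¬ack U EX (AG ((ready ∨ ack) ∨ ¬idle))]) = {q3, q4, q5, q6, q7}

{q3, q4, q5, q6, q7}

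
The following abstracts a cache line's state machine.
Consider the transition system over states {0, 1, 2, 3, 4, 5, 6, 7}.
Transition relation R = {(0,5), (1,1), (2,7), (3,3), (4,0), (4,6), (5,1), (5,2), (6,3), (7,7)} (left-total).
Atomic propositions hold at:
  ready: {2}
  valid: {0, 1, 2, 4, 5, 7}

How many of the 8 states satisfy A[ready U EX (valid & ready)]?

Sat(valid & ready) = {2}
Sat(EX (valid & ready)) = {s : some successor in {2}} = {5}
A[ready U EX (valid & ready)]: least fixpoint, start Z0 = Sat(EX (valid & ready)) = {5}, add states in Sat(ready) with every successor in Z. Already a fixed point.
Sat(A[ready U EX (valid & ready)]) = {5}
|Sat(A[ready U EX (valid & ready)])| = |{5}| = 1.

1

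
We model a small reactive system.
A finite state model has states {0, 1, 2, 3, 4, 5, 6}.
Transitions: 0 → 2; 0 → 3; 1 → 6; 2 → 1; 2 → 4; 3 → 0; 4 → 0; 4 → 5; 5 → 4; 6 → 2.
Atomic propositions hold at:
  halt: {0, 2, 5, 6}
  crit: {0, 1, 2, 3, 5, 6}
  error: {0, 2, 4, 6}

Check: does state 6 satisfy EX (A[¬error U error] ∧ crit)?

Yes

Sat(¬error) = {1, 3, 5}
A[¬error U error]: least fixpoint, start Z0 = Sat(error) = {0, 2, 4, 6}, add states in Sat(¬error) with every successor in Z. Z1 = {0, 1, 2, 3, 4, 5, 6}; fixed.
Sat(A[¬error U error]) = {0, 1, 2, 3, 4, 5, 6}
Sat(A[¬error U error] ∧ crit) = {0, 1, 2, 3, 5, 6}
Sat(EX (A[¬error U error] ∧ crit)) = {s : some successor in {0, 1, 2, 3, 5, 6}} = {0, 1, 2, 3, 4, 6}
6 ∈ Sat(EX (A[¬error U error] ∧ crit)) = {0, 1, 2, 3, 4, 6}, so the formula holds at 6.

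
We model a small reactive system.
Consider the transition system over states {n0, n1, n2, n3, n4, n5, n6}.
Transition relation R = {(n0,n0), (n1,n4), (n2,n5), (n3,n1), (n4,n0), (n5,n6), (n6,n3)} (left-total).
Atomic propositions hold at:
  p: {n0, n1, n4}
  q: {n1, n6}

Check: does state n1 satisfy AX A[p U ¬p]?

Sat(¬p) = {n2, n3, n5, n6}
A[p U ¬p]: least fixpoint, start Z0 = Sat(¬p) = {n2, n3, n5, n6}, add states in Sat(p) with every successor in Z. Already a fixed point.
Sat(A[p U ¬p]) = {n2, n3, n5, n6}
Sat(AX A[p U ¬p]) = {s : every successor in {n2, n3, n5, n6}} = {n2, n5, n6}
n1 ∉ Sat(AX A[p U ¬p]) = {n2, n5, n6}, so the formula does not hold at n1.

No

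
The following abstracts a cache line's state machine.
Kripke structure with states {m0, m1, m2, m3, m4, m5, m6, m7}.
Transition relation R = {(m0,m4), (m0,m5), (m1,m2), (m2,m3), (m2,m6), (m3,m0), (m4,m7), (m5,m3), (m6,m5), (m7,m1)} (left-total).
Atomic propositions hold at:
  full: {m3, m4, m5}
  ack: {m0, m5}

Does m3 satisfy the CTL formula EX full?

Sat(EX full) = {s : some successor in {m3, m4, m5}} = {m0, m2, m5, m6}
m3 ∉ Sat(EX full) = {m0, m2, m5, m6}, so the formula does not hold at m3.

No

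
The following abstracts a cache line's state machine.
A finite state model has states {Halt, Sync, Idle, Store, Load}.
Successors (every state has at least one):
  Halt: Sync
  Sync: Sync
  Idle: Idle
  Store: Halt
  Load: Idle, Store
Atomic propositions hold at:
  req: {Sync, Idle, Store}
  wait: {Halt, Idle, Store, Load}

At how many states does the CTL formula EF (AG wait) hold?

2

AG wait: greatest fixpoint, start Z0 = {Halt, Idle, Store, Load}, keep only states in Sat with every successor in Z. Z1 = {Idle, Store, Load}; Z2 = {Idle, Load}; Z3 = {Idle}; fixed.
Sat(AG wait) = {Idle}
EF (AG wait): least fixpoint, start Z0 = {Idle}, add states with some successor in Z. Z1 = {Idle, Load}; fixed.
Sat(EF (AG wait)) = {Idle, Load}
|Sat(EF (AG wait))| = |{Idle, Load}| = 2.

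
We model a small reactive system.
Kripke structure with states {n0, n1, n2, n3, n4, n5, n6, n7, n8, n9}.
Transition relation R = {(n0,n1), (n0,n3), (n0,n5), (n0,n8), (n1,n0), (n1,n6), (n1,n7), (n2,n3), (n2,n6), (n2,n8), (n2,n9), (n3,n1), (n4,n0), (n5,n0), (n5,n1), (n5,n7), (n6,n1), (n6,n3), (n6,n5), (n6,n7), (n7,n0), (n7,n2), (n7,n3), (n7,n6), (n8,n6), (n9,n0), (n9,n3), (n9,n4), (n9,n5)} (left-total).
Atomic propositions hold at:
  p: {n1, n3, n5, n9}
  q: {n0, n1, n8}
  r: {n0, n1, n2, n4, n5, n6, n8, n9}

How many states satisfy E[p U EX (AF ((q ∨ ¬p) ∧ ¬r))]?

Sat(¬p) = {n0, n2, n4, n6, n7, n8}
Sat(q ∨ ¬p) = {n0, n1, n2, n4, n6, n7, n8}
Sat(¬r) = {n3, n7}
Sat((q ∨ ¬p) ∧ ¬r) = {n7}
AF ((q ∨ ¬p) ∧ ¬r): least fixpoint, start Z0 = {n7}, add states with every successor in Z. Already a fixed point.
Sat(AF ((q ∨ ¬p) ∧ ¬r)) = {n7}
Sat(EX (AF ((q ∨ ¬p) ∧ ¬r))) = {s : some successor in {n7}} = {n1, n5, n6}
E[p U EX (AF ((q ∨ ¬p) ∧ ¬r))]: least fixpoint, start Z0 = Sat(EX (AF ((q ∨ ¬p) ∧ ¬r))) = {n1, n5, n6}, add states in Sat(p) with some successor in Z. Z1 = {n1, n3, n5, n6, n9}; fixed.
Sat(E[p U EX (AF ((q ∨ ¬p) ∧ ¬r))]) = {n1, n3, n5, n6, n9}
|Sat(E[p U EX (AF ((q ∨ ¬p) ∧ ¬r))])| = |{n1, n3, n5, n6, n9}| = 5.

5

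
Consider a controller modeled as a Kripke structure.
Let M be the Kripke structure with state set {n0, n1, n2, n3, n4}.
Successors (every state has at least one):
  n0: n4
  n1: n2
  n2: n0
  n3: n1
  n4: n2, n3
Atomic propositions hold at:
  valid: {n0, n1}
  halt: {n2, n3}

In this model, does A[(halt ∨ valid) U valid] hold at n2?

Yes

Sat(halt ∨ valid) = {n0, n1, n2, n3}
A[(halt ∨ valid) U valid]: least fixpoint, start Z0 = Sat(valid) = {n0, n1}, add states in Sat(halt ∨ valid) with every successor in Z. Z1 = {n0, n1, n2, n3}; fixed.
Sat(A[(halt ∨ valid) U valid]) = {n0, n1, n2, n3}
n2 ∈ Sat(A[(halt ∨ valid) U valid]) = {n0, n1, n2, n3}, so the formula holds at n2.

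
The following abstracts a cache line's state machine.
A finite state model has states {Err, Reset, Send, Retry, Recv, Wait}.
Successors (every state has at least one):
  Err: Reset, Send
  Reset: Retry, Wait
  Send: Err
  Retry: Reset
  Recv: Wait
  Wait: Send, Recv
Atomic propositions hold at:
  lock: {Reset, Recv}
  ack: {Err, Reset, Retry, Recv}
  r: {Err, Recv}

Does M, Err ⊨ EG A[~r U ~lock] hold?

Yes

Sat(~r) = {Reset, Send, Retry, Wait}
Sat(~lock) = {Err, Send, Retry, Wait}
A[~r U ~lock]: least fixpoint, start Z0 = Sat(~lock) = {Err, Send, Retry, Wait}, add states in Sat(~r) with every successor in Z. Z1 = {Err, Reset, Send, Retry, Wait}; fixed.
Sat(A[~r U ~lock]) = {Err, Reset, Send, Retry, Wait}
EG A[~r U ~lock]: greatest fixpoint, start Z0 = {Err, Reset, Send, Retry, Wait}, keep only states in Sat with some successor in Z. Already a fixed point.
Sat(EG A[~r U ~lock]) = {Err, Reset, Send, Retry, Wait}
Err ∈ Sat(EG A[~r U ~lock]) = {Err, Reset, Send, Retry, Wait}, so the formula holds at Err.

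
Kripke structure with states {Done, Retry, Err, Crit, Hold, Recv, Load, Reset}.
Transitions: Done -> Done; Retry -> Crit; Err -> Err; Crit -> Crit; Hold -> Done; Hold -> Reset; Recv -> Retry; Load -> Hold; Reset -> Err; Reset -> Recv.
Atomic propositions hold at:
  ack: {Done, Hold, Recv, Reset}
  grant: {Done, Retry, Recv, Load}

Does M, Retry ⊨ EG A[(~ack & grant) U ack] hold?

Sat(~ack) = {Retry, Err, Crit, Load}
Sat(~ack & grant) = {Retry, Load}
A[(~ack & grant) U ack]: least fixpoint, start Z0 = Sat(ack) = {Done, Hold, Recv, Reset}, add states in Sat(~ack & grant) with every successor in Z. Z1 = {Done, Hold, Recv, Load, Reset}; fixed.
Sat(A[(~ack & grant) U ack]) = {Done, Hold, Recv, Load, Reset}
EG A[(~ack & grant) U ack]: greatest fixpoint, start Z0 = {Done, Hold, Recv, Load, Reset}, keep only states in Sat with some successor in Z. Z1 = {Done, Hold, Load, Reset}; Z2 = {Done, Hold, Load}; fixed.
Sat(EG A[(~ack & grant) U ack]) = {Done, Hold, Load}
Retry ∉ Sat(EG A[(~ack & grant) U ack]) = {Done, Hold, Load}, so the formula does not hold at Retry.

No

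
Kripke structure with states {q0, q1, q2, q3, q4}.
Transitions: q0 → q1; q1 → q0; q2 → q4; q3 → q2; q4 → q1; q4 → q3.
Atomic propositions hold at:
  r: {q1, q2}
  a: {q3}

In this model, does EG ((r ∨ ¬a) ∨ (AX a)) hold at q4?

Sat(¬a) = {q0, q1, q2, q4}
Sat(r ∨ ¬a) = {q0, q1, q2, q4}
Sat(AX a) = {s : every successor in {q3}} = ∅
Sat((r ∨ ¬a) ∨ (AX a)) = {q0, q1, q2, q4}
EG ((r ∨ ¬a) ∨ (AX a)): greatest fixpoint, start Z0 = {q0, q1, q2, q4}, keep only states in Sat with some successor in Z. Already a fixed point.
Sat(EG ((r ∨ ¬a) ∨ (AX a))) = {q0, q1, q2, q4}
q4 ∈ Sat(EG ((r ∨ ¬a) ∨ (AX a))) = {q0, q1, q2, q4}, so the formula holds at q4.

Yes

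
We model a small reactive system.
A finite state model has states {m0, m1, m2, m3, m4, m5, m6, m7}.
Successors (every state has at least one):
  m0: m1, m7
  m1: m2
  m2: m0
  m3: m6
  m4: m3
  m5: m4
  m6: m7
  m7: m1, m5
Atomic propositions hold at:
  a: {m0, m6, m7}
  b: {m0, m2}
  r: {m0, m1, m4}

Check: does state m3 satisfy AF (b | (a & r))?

Sat(a & r) = {m0}
Sat(b | (a & r)) = {m0, m2}
AF (b | (a & r)): least fixpoint, start Z0 = {m0, m2}, add states with every successor in Z. Z1 = {m0, m1, m2}; fixed.
Sat(AF (b | (a & r))) = {m0, m1, m2}
m3 ∉ Sat(AF (b | (a & r))) = {m0, m1, m2}, so the formula does not hold at m3.

No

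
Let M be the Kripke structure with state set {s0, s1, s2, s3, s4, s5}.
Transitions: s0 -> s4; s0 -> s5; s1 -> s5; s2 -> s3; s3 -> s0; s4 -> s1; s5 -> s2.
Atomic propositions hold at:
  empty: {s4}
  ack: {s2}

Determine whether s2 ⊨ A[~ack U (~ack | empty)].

No

Sat(~ack) = {s0, s1, s3, s4, s5}
Sat(~ack | empty) = {s0, s1, s3, s4, s5}
A[~ack U (~ack | empty)]: least fixpoint, start Z0 = Sat((~ack | empty)) = {s0, s1, s3, s4, s5}, add states in Sat(~ack) with every successor in Z. Already a fixed point.
Sat(A[~ack U (~ack | empty)]) = {s0, s1, s3, s4, s5}
s2 ∉ Sat(A[~ack U (~ack | empty)]) = {s0, s1, s3, s4, s5}, so the formula does not hold at s2.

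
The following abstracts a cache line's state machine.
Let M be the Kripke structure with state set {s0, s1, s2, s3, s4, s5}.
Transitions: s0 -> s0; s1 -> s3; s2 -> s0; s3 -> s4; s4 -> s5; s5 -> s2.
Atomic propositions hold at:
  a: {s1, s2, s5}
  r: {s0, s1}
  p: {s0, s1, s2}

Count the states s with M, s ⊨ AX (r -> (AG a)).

4

AG a: greatest fixpoint, start Z0 = {s1, s2, s5}, keep only states in Sat with every successor in Z. Z1 = {s5}; Z2 = ∅; fixed.
Sat(AG a) = ∅
Sat(r -> (AG a)) = {s2, s3, s4, s5}
Sat(AX (r -> (AG a))) = {s : every successor in {s2, s3, s4, s5}} = {s1, s3, s4, s5}
|Sat(AX (r -> (AG a)))| = |{s1, s3, s4, s5}| = 4.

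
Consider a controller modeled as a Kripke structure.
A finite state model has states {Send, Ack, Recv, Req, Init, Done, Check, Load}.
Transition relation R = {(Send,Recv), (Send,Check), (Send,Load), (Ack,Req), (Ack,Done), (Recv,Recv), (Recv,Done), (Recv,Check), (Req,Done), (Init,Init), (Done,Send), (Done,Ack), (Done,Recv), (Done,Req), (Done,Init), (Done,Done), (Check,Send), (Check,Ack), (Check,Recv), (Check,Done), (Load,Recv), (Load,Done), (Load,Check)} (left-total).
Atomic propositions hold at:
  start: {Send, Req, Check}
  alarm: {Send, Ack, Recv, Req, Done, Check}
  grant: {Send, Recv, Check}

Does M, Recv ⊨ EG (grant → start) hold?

No

Sat(grant → start) = {Send, Ack, Req, Init, Done, Check, Load}
EG (grant → start): greatest fixpoint, start Z0 = {Send, Ack, Req, Init, Done, Check, Load}, keep only states in Sat with some successor in Z. Already a fixed point.
Sat(EG (grant → start)) = {Send, Ack, Req, Init, Done, Check, Load}
Recv ∉ Sat(EG (grant → start)) = {Send, Ack, Req, Init, Done, Check, Load}, so the formula does not hold at Recv.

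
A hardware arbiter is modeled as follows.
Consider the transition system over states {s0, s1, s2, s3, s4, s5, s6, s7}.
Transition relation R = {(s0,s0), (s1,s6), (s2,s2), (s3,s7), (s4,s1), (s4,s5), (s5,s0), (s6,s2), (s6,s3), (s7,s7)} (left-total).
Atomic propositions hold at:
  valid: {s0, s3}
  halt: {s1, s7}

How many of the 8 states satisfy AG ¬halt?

3

Sat(¬halt) = {s0, s2, s3, s4, s5, s6}
AG ¬halt: greatest fixpoint, start Z0 = {s0, s2, s3, s4, s5, s6}, keep only states in Sat with every successor in Z. Z1 = {s0, s2, s5, s6}; Z2 = {s0, s2, s5}; fixed.
Sat(AG ¬halt) = {s0, s2, s5}
|Sat(AG ¬halt)| = |{s0, s2, s5}| = 3.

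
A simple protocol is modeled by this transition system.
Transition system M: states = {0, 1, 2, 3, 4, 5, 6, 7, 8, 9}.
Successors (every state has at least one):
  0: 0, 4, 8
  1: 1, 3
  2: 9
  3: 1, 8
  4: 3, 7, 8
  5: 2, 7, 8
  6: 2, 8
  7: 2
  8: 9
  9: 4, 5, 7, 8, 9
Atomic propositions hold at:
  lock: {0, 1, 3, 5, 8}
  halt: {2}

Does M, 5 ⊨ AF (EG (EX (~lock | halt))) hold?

Yes

Sat(~lock) = {2, 4, 6, 7, 9}
Sat(~lock | halt) = {2, 4, 6, 7, 9}
Sat(EX (~lock | halt)) = {s : some successor in {2, 4, 6, 7, 9}} = {0, 2, 4, 5, 6, 7, 8, 9}
EG (EX (~lock | halt)): greatest fixpoint, start Z0 = {0, 2, 4, 5, 6, 7, 8, 9}, keep only states in Sat with some successor in Z. Already a fixed point.
Sat(EG (EX (~lock | halt))) = {0, 2, 4, 5, 6, 7, 8, 9}
AF (EG (EX (~lock | halt))): least fixpoint, start Z0 = {0, 2, 4, 5, 6, 7, 8, 9}, add states with every successor in Z. Already a fixed point.
Sat(AF (EG (EX (~lock | halt)))) = {0, 2, 4, 5, 6, 7, 8, 9}
5 ∈ Sat(AF (EG (EX (~lock | halt)))) = {0, 2, 4, 5, 6, 7, 8, 9}, so the formula holds at 5.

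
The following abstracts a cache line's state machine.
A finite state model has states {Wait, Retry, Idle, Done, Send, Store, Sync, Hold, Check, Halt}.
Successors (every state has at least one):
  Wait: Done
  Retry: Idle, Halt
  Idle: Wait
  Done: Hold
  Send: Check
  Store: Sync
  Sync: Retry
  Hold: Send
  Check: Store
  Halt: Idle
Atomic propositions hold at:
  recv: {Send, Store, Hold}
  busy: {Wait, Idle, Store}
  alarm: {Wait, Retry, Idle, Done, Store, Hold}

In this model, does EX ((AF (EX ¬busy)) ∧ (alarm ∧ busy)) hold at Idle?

Sat(¬busy) = {Retry, Done, Send, Sync, Hold, Check, Halt}
Sat(EX ¬busy) = {s : some successor in {Retry, Done, Send, Sync, Hold, Check, Halt}} = {Wait, Retry, Done, Send, Store, Sync, Hold}
AF (EX ¬busy): least fixpoint, start Z0 = {Wait, Retry, Done, Send, Store, Sync, Hold}, add states with every successor in Z. Z1 = {Wait, Retry, Idle, Done, Send, Store, Sync, Hold, Check}; Z2 = {Wait, Retry, Idle, Done, Send, Store, Sync, Hold, Check, Halt}; fixed.
Sat(AF (EX ¬busy)) = {Wait, Retry, Idle, Done, Send, Store, Sync, Hold, Check, Halt}
Sat(alarm ∧ busy) = {Wait, Idle, Store}
Sat((AF (EX ¬busy)) ∧ (alarm ∧ busy)) = {Wait, Idle, Store}
Sat(EX ((AF (EX ¬busy)) ∧ (alarm ∧ busy))) = {s : some successor in {Wait, Idle, Store}} = {Retry, Idle, Check, Halt}
Idle ∈ Sat(EX ((AF (EX ¬busy)) ∧ (alarm ∧ busy))) = {Retry, Idle, Check, Halt}, so the formula holds at Idle.

Yes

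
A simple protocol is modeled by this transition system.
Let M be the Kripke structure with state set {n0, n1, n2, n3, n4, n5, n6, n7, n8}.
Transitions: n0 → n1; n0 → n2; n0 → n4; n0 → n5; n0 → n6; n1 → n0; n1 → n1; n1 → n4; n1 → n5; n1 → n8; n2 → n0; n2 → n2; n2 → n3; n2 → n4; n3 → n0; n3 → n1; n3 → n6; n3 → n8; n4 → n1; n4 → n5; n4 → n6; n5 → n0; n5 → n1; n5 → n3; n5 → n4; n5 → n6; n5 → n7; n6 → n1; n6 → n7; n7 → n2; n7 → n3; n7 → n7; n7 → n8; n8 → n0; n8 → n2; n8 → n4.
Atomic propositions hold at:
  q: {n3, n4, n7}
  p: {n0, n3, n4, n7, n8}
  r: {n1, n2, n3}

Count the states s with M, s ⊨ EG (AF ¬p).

8

Sat(¬p) = {n1, n2, n5, n6}
AF ¬p: least fixpoint, start Z0 = {n1, n2, n5, n6}, add states with every successor in Z. Z1 = {n1, n2, n4, n5, n6}; Z2 = {n0, n1, n2, n4, n5, n6}; Z3 = {n0, n1, n2, n4, n5, n6, n8}; Z4 = {n0, n1, n2, n3, n4, n5, n6, n8}; fixed.
Sat(AF ¬p) = {n0, n1, n2, n3, n4, n5, n6, n8}
EG (AF ¬p): greatest fixpoint, start Z0 = {n0, n1, n2, n3, n4, n5, n6, n8}, keep only states in Sat with some successor in Z. Already a fixed point.
Sat(EG (AF ¬p)) = {n0, n1, n2, n3, n4, n5, n6, n8}
|Sat(EG (AF ¬p))| = |{n0, n1, n2, n3, n4, n5, n6, n8}| = 8.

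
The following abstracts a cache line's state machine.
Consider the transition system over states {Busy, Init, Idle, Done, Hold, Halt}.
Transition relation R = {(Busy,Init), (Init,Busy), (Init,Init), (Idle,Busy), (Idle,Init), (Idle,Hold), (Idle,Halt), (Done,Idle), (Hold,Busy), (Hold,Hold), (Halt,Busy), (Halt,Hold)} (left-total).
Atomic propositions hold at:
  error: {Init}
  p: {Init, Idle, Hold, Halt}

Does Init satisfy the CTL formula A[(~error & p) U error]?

Yes

Sat(~error) = {Busy, Idle, Done, Hold, Halt}
Sat(~error & p) = {Idle, Hold, Halt}
A[(~error & p) U error]: least fixpoint, start Z0 = Sat(error) = {Init}, add states in Sat(~error & p) with every successor in Z. Already a fixed point.
Sat(A[(~error & p) U error]) = {Init}
Init ∈ Sat(A[(~error & p) U error]) = {Init}, so the formula holds at Init.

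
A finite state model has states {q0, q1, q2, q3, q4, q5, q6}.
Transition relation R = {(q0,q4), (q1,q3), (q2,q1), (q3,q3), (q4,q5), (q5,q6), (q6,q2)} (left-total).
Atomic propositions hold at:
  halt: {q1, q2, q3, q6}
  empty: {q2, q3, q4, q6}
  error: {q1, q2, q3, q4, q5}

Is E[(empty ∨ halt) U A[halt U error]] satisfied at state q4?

Sat(empty ∨ halt) = {q1, q2, q3, q4, q6}
A[halt U error]: least fixpoint, start Z0 = Sat(error) = {q1, q2, q3, q4, q5}, add states in Sat(halt) with every successor in Z. Z1 = {q1, q2, q3, q4, q5, q6}; fixed.
Sat(A[halt U error]) = {q1, q2, q3, q4, q5, q6}
E[(empty ∨ halt) U A[halt U error]]: least fixpoint, start Z0 = Sat(A[halt U error]) = {q1, q2, q3, q4, q5, q6}, add states in Sat(empty ∨ halt) with some successor in Z. Already a fixed point.
Sat(E[(empty ∨ halt) U A[halt U error]]) = {q1, q2, q3, q4, q5, q6}
q4 ∈ Sat(E[(empty ∨ halt) U A[halt U error]]) = {q1, q2, q3, q4, q5, q6}, so the formula holds at q4.

Yes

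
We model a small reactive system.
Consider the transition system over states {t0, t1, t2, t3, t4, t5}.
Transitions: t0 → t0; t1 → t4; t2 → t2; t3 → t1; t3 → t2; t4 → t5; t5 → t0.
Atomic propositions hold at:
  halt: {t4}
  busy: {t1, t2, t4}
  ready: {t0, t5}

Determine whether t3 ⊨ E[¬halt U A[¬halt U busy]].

Sat(¬halt) = {t0, t1, t2, t3, t5}
A[¬halt U busy]: least fixpoint, start Z0 = Sat(busy) = {t1, t2, t4}, add states in Sat(¬halt) with every successor in Z. Z1 = {t1, t2, t3, t4}; fixed.
Sat(A[¬halt U busy]) = {t1, t2, t3, t4}
E[¬halt U A[¬halt U busy]]: least fixpoint, start Z0 = Sat(A[¬halt U busy]) = {t1, t2, t3, t4}, add states in Sat(¬halt) with some successor in Z. Already a fixed point.
Sat(E[¬halt U A[¬halt U busy]]) = {t1, t2, t3, t4}
t3 ∈ Sat(E[¬halt U A[¬halt U busy]]) = {t1, t2, t3, t4}, so the formula holds at t3.

Yes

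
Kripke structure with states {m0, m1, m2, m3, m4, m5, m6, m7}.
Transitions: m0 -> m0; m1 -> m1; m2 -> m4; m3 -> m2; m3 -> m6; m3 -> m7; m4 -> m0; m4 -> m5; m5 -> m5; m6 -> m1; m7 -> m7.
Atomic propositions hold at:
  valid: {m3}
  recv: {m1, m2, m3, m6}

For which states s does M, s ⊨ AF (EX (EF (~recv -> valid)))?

Sat(~recv) = {m0, m4, m5, m7}
Sat(~recv -> valid) = {m1, m2, m3, m6}
EF (~recv -> valid): least fixpoint, start Z0 = {m1, m2, m3, m6}, add states with some successor in Z. Already a fixed point.
Sat(EF (~recv -> valid)) = {m1, m2, m3, m6}
Sat(EX (EF (~recv -> valid))) = {s : some successor in {m1, m2, m3, m6}} = {m1, m3, m6}
AF (EX (EF (~recv -> valid))): least fixpoint, start Z0 = {m1, m3, m6}, add states with every successor in Z. Already a fixed point.
Sat(AF (EX (EF (~recv -> valid)))) = {m1, m3, m6}

{m1, m3, m6}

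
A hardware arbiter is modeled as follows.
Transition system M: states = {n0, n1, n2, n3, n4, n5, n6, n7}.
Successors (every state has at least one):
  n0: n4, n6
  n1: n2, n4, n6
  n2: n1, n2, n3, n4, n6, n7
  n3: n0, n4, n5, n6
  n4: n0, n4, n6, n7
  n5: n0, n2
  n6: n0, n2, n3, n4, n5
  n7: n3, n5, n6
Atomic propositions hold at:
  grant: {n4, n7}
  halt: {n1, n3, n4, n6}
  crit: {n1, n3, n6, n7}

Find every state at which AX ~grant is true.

Sat(~grant) = {n0, n1, n2, n3, n5, n6}
Sat(AX ~grant) = {s : every successor in {n0, n1, n2, n3, n5, n6}} = {n5, n7}

{n5, n7}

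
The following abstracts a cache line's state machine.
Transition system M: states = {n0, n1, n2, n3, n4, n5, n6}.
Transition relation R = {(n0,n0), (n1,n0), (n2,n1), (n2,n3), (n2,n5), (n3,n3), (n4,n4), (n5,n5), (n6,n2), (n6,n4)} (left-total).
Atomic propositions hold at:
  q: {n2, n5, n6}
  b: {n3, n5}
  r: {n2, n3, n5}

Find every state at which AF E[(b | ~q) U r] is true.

{n2, n3, n5}

Sat(~q) = {n0, n1, n3, n4}
Sat(b | ~q) = {n0, n1, n3, n4, n5}
E[(b | ~q) U r]: least fixpoint, start Z0 = Sat(r) = {n2, n3, n5}, add states in Sat(b | ~q) with some successor in Z. Already a fixed point.
Sat(E[(b | ~q) U r]) = {n2, n3, n5}
AF E[(b | ~q) U r]: least fixpoint, start Z0 = {n2, n3, n5}, add states with every successor in Z. Already a fixed point.
Sat(AF E[(b | ~q) U r]) = {n2, n3, n5}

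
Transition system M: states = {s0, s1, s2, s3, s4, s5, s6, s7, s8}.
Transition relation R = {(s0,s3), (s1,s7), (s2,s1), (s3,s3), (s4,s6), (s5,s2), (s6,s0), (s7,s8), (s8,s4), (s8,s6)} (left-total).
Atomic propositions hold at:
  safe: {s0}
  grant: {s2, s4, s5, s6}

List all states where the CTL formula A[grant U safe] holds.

{s0, s4, s6}

A[grant U safe]: least fixpoint, start Z0 = Sat(safe) = {s0}, add states in Sat(grant) with every successor in Z. Z1 = {s0, s6}; Z2 = {s0, s4, s6}; fixed.
Sat(A[grant U safe]) = {s0, s4, s6}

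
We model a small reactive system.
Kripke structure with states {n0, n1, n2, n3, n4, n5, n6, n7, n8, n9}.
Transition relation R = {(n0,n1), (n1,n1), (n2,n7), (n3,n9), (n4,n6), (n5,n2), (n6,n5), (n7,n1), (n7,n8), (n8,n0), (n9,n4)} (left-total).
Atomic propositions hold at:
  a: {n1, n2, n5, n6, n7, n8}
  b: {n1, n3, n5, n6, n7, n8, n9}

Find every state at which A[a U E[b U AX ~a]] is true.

{n2, n3, n5, n6, n7, n8, n9}

Sat(~a) = {n0, n3, n4, n9}
Sat(AX ~a) = {s : every successor in {n0, n3, n4, n9}} = {n3, n8, n9}
E[b U AX ~a]: least fixpoint, start Z0 = Sat(AX ~a) = {n3, n8, n9}, add states in Sat(b) with some successor in Z. Z1 = {n3, n7, n8, n9}; fixed.
Sat(E[b U AX ~a]) = {n3, n7, n8, n9}
A[a U E[b U AX ~a]]: least fixpoint, start Z0 = Sat(E[b U AX ~a]) = {n3, n7, n8, n9}, add states in Sat(a) with every successor in Z. Z1 = {n2, n3, n7, n8, n9}; Z2 = {n2, n3, n5, n7, n8, n9}; Z3 = {n2, n3, n5, n6, n7, n8, n9}; fixed.
Sat(A[a U E[b U AX ~a]]) = {n2, n3, n5, n6, n7, n8, n9}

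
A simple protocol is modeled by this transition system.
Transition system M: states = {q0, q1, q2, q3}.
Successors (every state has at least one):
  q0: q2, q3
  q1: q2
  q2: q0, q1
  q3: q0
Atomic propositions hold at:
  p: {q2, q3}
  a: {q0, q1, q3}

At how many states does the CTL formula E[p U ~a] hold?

Sat(~a) = {q2}
E[p U ~a]: least fixpoint, start Z0 = Sat(~a) = {q2}, add states in Sat(p) with some successor in Z. Already a fixed point.
Sat(E[p U ~a]) = {q2}
|Sat(E[p U ~a])| = |{q2}| = 1.

1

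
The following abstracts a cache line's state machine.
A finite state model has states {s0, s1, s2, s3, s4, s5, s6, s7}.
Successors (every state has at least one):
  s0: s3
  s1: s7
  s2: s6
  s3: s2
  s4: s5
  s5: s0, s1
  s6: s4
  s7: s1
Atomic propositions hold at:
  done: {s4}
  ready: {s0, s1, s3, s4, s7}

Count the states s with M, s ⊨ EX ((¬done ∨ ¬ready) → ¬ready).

4

Sat(¬done) = {s0, s1, s2, s3, s5, s6, s7}
Sat(¬ready) = {s2, s5, s6}
Sat(¬done ∨ ¬ready) = {s0, s1, s2, s3, s5, s6, s7}
Sat((¬done ∨ ¬ready) → ¬ready) = {s2, s4, s5, s6}
Sat(EX ((¬done ∨ ¬ready) → ¬ready)) = {s : some successor in {s2, s4, s5, s6}} = {s2, s3, s4, s6}
|Sat(EX ((¬done ∨ ¬ready) → ¬ready))| = |{s2, s3, s4, s6}| = 4.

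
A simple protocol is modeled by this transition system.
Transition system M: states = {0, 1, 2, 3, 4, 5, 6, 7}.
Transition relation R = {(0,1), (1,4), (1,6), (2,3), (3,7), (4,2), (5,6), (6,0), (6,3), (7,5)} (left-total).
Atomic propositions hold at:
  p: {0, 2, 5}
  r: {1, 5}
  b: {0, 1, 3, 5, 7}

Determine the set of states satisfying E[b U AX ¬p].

{0, 1, 2, 3, 5, 7}

Sat(¬p) = {1, 3, 4, 6, 7}
Sat(AX ¬p) = {s : every successor in {1, 3, 4, 6, 7}} = {0, 1, 2, 3, 5}
E[b U AX ¬p]: least fixpoint, start Z0 = Sat(AX ¬p) = {0, 1, 2, 3, 5}, add states in Sat(b) with some successor in Z. Z1 = {0, 1, 2, 3, 5, 7}; fixed.
Sat(E[b U AX ¬p]) = {0, 1, 2, 3, 5, 7}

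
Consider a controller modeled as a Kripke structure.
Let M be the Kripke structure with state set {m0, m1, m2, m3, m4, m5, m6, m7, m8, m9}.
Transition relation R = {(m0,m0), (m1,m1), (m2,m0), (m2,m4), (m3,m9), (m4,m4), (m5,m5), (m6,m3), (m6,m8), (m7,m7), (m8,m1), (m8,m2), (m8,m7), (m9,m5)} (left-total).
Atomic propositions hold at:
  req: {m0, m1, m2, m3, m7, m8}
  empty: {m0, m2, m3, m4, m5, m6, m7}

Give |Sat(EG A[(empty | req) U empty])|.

5

Sat(empty | req) = {m0, m1, m2, m3, m4, m5, m6, m7, m8}
A[(empty | req) U empty]: least fixpoint, start Z0 = Sat(empty) = {m0, m2, m3, m4, m5, m6, m7}, add states in Sat(empty | req) with every successor in Z. Already a fixed point.
Sat(A[(empty | req) U empty]) = {m0, m2, m3, m4, m5, m6, m7}
EG A[(empty | req) U empty]: greatest fixpoint, start Z0 = {m0, m2, m3, m4, m5, m6, m7}, keep only states in Sat with some successor in Z. Z1 = {m0, m2, m4, m5, m6, m7}; Z2 = {m0, m2, m4, m5, m7}; fixed.
Sat(EG A[(empty | req) U empty]) = {m0, m2, m4, m5, m7}
|Sat(EG A[(empty | req) U empty])| = |{m0, m2, m4, m5, m7}| = 5.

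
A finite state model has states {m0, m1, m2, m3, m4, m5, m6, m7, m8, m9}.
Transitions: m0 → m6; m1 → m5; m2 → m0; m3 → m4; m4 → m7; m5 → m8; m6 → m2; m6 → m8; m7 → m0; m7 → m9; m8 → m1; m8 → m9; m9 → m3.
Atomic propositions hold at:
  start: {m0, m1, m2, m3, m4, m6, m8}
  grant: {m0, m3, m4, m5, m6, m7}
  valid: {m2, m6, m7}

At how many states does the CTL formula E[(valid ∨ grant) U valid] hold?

Sat(valid ∨ grant) = {m0, m2, m3, m4, m5, m6, m7}
E[(valid ∨ grant) U valid]: least fixpoint, start Z0 = Sat(valid) = {m2, m6, m7}, add states in Sat(valid ∨ grant) with some successor in Z. Z1 = {m0, m2, m4, m6, m7}; Z2 = {m0, m2, m3, m4, m6, m7}; fixed.
Sat(E[(valid ∨ grant) U valid]) = {m0, m2, m3, m4, m6, m7}
|Sat(E[(valid ∨ grant) U valid])| = |{m0, m2, m3, m4, m6, m7}| = 6.

6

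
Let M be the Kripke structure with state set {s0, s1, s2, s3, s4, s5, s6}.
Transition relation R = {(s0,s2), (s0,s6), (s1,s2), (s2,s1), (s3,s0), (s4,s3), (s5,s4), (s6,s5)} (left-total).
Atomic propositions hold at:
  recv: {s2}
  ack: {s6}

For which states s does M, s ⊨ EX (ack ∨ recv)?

Sat(ack ∨ recv) = {s2, s6}
Sat(EX (ack ∨ recv)) = {s : some successor in {s2, s6}} = {s0, s1}

{s0, s1}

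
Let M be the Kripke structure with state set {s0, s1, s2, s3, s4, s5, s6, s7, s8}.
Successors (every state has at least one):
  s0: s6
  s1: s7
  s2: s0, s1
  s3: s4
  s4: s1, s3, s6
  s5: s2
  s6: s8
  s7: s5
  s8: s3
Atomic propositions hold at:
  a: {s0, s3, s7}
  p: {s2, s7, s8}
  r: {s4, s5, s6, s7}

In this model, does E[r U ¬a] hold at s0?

No

Sat(¬a) = {s1, s2, s4, s5, s6, s8}
E[r U ¬a]: least fixpoint, start Z0 = Sat(¬a) = {s1, s2, s4, s5, s6, s8}, add states in Sat(r) with some successor in Z. Z1 = {s1, s2, s4, s5, s6, s7, s8}; fixed.
Sat(E[r U ¬a]) = {s1, s2, s4, s5, s6, s7, s8}
s0 ∉ Sat(E[r U ¬a]) = {s1, s2, s4, s5, s6, s7, s8}, so the formula does not hold at s0.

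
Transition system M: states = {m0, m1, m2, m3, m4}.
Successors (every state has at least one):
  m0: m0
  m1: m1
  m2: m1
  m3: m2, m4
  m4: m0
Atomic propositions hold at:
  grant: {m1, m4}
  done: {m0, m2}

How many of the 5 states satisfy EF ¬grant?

4

Sat(¬grant) = {m0, m2, m3}
EF ¬grant: least fixpoint, start Z0 = {m0, m2, m3}, add states with some successor in Z. Z1 = {m0, m2, m3, m4}; fixed.
Sat(EF ¬grant) = {m0, m2, m3, m4}
|Sat(EF ¬grant)| = |{m0, m2, m3, m4}| = 4.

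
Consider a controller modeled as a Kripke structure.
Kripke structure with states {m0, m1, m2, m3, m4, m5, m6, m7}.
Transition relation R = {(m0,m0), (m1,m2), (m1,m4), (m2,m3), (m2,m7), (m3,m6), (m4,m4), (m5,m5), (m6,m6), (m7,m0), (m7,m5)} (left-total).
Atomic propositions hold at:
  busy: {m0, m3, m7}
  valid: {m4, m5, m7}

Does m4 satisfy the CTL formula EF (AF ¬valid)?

No

Sat(¬valid) = {m0, m1, m2, m3, m6}
AF ¬valid: least fixpoint, start Z0 = {m0, m1, m2, m3, m6}, add states with every successor in Z. Already a fixed point.
Sat(AF ¬valid) = {m0, m1, m2, m3, m6}
EF (AF ¬valid): least fixpoint, start Z0 = {m0, m1, m2, m3, m6}, add states with some successor in Z. Z1 = {m0, m1, m2, m3, m6, m7}; fixed.
Sat(EF (AF ¬valid)) = {m0, m1, m2, m3, m6, m7}
m4 ∉ Sat(EF (AF ¬valid)) = {m0, m1, m2, m3, m6, m7}, so the formula does not hold at m4.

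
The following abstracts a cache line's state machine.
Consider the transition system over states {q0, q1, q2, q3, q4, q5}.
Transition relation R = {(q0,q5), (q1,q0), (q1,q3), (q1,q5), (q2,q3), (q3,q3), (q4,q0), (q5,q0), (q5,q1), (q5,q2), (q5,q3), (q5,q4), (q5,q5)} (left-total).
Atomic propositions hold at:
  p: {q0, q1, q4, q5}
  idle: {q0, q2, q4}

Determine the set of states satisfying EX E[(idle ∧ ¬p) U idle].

Sat(¬p) = {q2, q3}
Sat(idle ∧ ¬p) = {q2}
E[(idle ∧ ¬p) U idle]: least fixpoint, start Z0 = Sat(idle) = {q0, q2, q4}, add states in Sat(idle ∧ ¬p) with some successor in Z. Already a fixed point.
Sat(E[(idle ∧ ¬p) U idle]) = {q0, q2, q4}
Sat(EX E[(idle ∧ ¬p) U idle]) = {s : some successor in {q0, q2, q4}} = {q1, q4, q5}

{q1, q4, q5}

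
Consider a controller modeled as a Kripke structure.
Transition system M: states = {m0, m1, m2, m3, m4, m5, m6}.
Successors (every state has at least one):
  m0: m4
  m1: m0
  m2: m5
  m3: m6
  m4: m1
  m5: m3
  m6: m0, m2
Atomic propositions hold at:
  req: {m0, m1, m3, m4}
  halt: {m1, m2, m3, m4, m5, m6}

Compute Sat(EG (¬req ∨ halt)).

{m2, m3, m5, m6}

Sat(¬req) = {m2, m5, m6}
Sat(¬req ∨ halt) = {m1, m2, m3, m4, m5, m6}
EG (¬req ∨ halt): greatest fixpoint, start Z0 = {m1, m2, m3, m4, m5, m6}, keep only states in Sat with some successor in Z. Z1 = {m2, m3, m4, m5, m6}; Z2 = {m2, m3, m5, m6}; fixed.
Sat(EG (¬req ∨ halt)) = {m2, m3, m5, m6}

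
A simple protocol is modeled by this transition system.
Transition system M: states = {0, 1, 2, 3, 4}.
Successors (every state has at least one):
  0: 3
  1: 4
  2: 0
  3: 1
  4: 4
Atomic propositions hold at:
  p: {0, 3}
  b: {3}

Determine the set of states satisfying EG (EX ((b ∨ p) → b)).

{0, 1, 3, 4}

Sat(b ∨ p) = {0, 3}
Sat((b ∨ p) → b) = {1, 2, 3, 4}
Sat(EX ((b ∨ p) → b)) = {s : some successor in {1, 2, 3, 4}} = {0, 1, 3, 4}
EG (EX ((b ∨ p) → b)): greatest fixpoint, start Z0 = {0, 1, 3, 4}, keep only states in Sat with some successor in Z. Already a fixed point.
Sat(EG (EX ((b ∨ p) → b))) = {0, 1, 3, 4}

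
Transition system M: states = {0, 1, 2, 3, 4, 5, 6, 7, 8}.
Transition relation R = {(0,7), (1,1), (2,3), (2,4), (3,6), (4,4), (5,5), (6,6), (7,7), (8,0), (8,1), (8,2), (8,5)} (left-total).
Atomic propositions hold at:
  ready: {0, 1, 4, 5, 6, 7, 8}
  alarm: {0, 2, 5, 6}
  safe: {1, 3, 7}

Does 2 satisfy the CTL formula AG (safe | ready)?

No

Sat(safe | ready) = {0, 1, 3, 4, 5, 6, 7, 8}
AG (safe | ready): greatest fixpoint, start Z0 = {0, 1, 3, 4, 5, 6, 7, 8}, keep only states in Sat with every successor in Z. Z1 = {0, 1, 3, 4, 5, 6, 7}; fixed.
Sat(AG (safe | ready)) = {0, 1, 3, 4, 5, 6, 7}
2 ∉ Sat(AG (safe | ready)) = {0, 1, 3, 4, 5, 6, 7}, so the formula does not hold at 2.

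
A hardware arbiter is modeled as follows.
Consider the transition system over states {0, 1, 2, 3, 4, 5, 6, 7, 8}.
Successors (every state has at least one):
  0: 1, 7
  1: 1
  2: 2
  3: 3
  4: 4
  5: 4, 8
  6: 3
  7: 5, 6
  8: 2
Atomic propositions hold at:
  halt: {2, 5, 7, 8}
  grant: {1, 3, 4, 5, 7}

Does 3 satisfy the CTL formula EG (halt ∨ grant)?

Yes

Sat(halt ∨ grant) = {1, 2, 3, 4, 5, 7, 8}
EG (halt ∨ grant): greatest fixpoint, start Z0 = {1, 2, 3, 4, 5, 7, 8}, keep only states in Sat with some successor in Z. Already a fixed point.
Sat(EG (halt ∨ grant)) = {1, 2, 3, 4, 5, 7, 8}
3 ∈ Sat(EG (halt ∨ grant)) = {1, 2, 3, 4, 5, 7, 8}, so the formula holds at 3.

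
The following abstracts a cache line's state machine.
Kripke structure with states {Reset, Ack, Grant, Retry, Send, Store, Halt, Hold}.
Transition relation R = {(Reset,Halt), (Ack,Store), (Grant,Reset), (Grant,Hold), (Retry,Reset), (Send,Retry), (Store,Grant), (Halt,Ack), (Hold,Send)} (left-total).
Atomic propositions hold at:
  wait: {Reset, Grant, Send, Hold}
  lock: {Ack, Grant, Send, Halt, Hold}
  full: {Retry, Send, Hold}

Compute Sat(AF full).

{Retry, Send, Hold}

AF full: least fixpoint, start Z0 = {Retry, Send, Hold}, add states with every successor in Z. Already a fixed point.
Sat(AF full) = {Retry, Send, Hold}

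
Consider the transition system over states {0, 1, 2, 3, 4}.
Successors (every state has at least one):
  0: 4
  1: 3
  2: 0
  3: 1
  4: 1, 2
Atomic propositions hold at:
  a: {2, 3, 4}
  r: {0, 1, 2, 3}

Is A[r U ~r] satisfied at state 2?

Sat(~r) = {4}
A[r U ~r]: least fixpoint, start Z0 = Sat(~r) = {4}, add states in Sat(r) with every successor in Z. Z1 = {0, 4}; Z2 = {0, 2, 4}; fixed.
Sat(A[r U ~r]) = {0, 2, 4}
2 ∈ Sat(A[r U ~r]) = {0, 2, 4}, so the formula holds at 2.

Yes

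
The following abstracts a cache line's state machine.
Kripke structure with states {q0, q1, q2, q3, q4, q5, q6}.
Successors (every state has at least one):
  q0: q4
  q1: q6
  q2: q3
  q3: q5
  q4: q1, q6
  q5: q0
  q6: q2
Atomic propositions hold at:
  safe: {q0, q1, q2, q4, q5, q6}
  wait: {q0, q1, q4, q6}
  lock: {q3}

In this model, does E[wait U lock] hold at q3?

E[wait U lock]: least fixpoint, start Z0 = Sat(lock) = {q3}, add states in Sat(wait) with some successor in Z. Already a fixed point.
Sat(E[wait U lock]) = {q3}
q3 ∈ Sat(E[wait U lock]) = {q3}, so the formula holds at q3.

Yes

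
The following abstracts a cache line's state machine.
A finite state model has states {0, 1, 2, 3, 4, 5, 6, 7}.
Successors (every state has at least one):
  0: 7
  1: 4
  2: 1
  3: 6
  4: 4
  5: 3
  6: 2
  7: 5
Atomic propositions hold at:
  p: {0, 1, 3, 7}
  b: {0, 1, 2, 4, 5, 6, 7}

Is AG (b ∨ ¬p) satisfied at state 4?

Sat(¬p) = {2, 4, 5, 6}
Sat(b ∨ ¬p) = {0, 1, 2, 4, 5, 6, 7}
AG (b ∨ ¬p): greatest fixpoint, start Z0 = {0, 1, 2, 4, 5, 6, 7}, keep only states in Sat with every successor in Z. Z1 = {0, 1, 2, 4, 6, 7}; Z2 = {0, 1, 2, 4, 6}; Z3 = {1, 2, 4, 6}; fixed.
Sat(AG (b ∨ ¬p)) = {1, 2, 4, 6}
4 ∈ Sat(AG (b ∨ ¬p)) = {1, 2, 4, 6}, so the formula holds at 4.

Yes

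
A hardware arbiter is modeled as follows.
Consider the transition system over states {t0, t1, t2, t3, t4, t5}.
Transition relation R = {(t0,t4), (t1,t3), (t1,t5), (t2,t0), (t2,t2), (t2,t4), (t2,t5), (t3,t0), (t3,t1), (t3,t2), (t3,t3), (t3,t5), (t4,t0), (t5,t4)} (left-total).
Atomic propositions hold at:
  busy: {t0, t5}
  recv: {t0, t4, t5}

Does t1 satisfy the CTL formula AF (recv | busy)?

No

Sat(recv | busy) = {t0, t4, t5}
AF (recv | busy): least fixpoint, start Z0 = {t0, t4, t5}, add states with every successor in Z. Already a fixed point.
Sat(AF (recv | busy)) = {t0, t4, t5}
t1 ∉ Sat(AF (recv | busy)) = {t0, t4, t5}, so the formula does not hold at t1.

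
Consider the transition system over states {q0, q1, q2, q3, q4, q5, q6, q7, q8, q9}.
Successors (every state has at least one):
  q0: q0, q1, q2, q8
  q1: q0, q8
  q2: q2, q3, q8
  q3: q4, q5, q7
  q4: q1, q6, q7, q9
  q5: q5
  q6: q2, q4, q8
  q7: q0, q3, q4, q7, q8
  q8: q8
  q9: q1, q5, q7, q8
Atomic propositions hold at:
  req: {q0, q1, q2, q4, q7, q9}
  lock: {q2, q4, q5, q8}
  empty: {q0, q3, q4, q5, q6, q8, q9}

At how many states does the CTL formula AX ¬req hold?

2

Sat(¬req) = {q3, q5, q6, q8}
Sat(AX ¬req) = {s : every successor in {q3, q5, q6, q8}} = {q5, q8}
|Sat(AX ¬req)| = |{q5, q8}| = 2.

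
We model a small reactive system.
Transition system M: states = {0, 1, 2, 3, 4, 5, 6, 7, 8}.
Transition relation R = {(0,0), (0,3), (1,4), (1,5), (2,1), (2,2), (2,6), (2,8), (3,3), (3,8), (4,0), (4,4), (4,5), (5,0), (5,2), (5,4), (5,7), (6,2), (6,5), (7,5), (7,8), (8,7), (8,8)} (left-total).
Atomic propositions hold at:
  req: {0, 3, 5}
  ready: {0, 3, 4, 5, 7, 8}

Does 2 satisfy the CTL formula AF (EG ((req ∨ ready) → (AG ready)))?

Yes

Sat(req ∨ ready) = {0, 3, 4, 5, 7, 8}
AG ready: greatest fixpoint, start Z0 = {0, 3, 4, 5, 7, 8}, keep only states in Sat with every successor in Z. Z1 = {0, 3, 4, 7, 8}; Z2 = {0, 3, 8}; Z3 = {0, 3}; Z4 = {0}; Z5 = ∅; fixed.
Sat(AG ready) = ∅
Sat((req ∨ ready) → (AG ready)) = {1, 2, 6}
EG ((req ∨ ready) → (AG ready)): greatest fixpoint, start Z0 = {1, 2, 6}, keep only states in Sat with some successor in Z. Z1 = {2, 6}; fixed.
Sat(EG ((req ∨ ready) → (AG ready))) = {2, 6}
AF (EG ((req ∨ ready) → (AG ready))): least fixpoint, start Z0 = {2, 6}, add states with every successor in Z. Already a fixed point.
Sat(AF (EG ((req ∨ ready) → (AG ready)))) = {2, 6}
2 ∈ Sat(AF (EG ((req ∨ ready) → (AG ready)))) = {2, 6}, so the formula holds at 2.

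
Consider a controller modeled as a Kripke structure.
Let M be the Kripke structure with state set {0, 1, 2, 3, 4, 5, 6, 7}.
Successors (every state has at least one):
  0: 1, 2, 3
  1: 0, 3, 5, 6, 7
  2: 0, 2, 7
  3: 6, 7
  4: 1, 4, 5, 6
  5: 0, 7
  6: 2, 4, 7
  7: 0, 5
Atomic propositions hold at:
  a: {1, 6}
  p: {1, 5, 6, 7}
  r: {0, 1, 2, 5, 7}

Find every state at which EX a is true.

Sat(EX a) = {s : some successor in {1, 6}} = {0, 1, 3, 4}

{0, 1, 3, 4}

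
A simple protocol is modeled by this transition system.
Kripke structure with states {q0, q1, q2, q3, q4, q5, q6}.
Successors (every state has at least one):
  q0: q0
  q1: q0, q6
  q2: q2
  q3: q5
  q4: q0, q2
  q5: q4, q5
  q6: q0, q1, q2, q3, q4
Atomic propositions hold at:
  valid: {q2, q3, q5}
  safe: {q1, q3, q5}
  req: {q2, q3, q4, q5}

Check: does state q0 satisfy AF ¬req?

Yes

Sat(¬req) = {q0, q1, q6}
AF ¬req: least fixpoint, start Z0 = {q0, q1, q6}, add states with every successor in Z. Already a fixed point.
Sat(AF ¬req) = {q0, q1, q6}
q0 ∈ Sat(AF ¬req) = {q0, q1, q6}, so the formula holds at q0.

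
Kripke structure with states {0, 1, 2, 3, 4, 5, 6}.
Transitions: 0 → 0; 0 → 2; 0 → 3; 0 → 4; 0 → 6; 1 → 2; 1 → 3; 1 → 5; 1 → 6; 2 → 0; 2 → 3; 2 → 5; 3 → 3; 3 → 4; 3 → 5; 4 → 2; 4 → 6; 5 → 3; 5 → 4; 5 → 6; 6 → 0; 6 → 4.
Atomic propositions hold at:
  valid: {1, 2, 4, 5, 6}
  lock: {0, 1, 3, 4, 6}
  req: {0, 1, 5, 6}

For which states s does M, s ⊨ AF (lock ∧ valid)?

{1, 4, 6}

Sat(lock ∧ valid) = {1, 4, 6}
AF (lock ∧ valid): least fixpoint, start Z0 = {1, 4, 6}, add states with every successor in Z. Already a fixed point.
Sat(AF (lock ∧ valid)) = {1, 4, 6}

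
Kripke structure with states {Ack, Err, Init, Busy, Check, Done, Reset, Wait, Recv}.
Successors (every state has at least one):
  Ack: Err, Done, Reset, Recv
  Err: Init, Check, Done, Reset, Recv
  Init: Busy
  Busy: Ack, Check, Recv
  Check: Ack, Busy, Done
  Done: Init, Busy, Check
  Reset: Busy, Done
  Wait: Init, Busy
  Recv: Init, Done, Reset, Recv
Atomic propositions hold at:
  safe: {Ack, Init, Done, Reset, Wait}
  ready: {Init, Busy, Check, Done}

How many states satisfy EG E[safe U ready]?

E[safe U ready]: least fixpoint, start Z0 = Sat(ready) = {Init, Busy, Check, Done}, add states in Sat(safe) with some successor in Z. Z1 = {Ack, Init, Busy, Check, Done, Reset, Wait}; fixed.
Sat(E[safe U ready]) = {Ack, Init, Busy, Check, Done, Reset, Wait}
EG E[safe U ready]: greatest fixpoint, start Z0 = {Ack, Init, Busy, Check, Done, Reset, Wait}, keep only states in Sat with some successor in Z. Already a fixed point.
Sat(EG E[safe U ready]) = {Ack, Init, Busy, Check, Done, Reset, Wait}
|Sat(EG E[safe U ready])| = |{Ack, Init, Busy, Check, Done, Reset, Wait}| = 7.

7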